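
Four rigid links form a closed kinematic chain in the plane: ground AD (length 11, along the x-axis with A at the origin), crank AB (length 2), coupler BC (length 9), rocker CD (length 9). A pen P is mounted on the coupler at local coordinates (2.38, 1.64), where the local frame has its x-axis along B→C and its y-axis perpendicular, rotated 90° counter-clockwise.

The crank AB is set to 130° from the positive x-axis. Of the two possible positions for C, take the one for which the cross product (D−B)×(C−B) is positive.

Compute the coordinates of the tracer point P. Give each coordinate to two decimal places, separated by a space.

-0.49 4.31

A=(0,0), D=(11.00,0)
B = A + 2.00·(cos130°, sin130°) = (-1.2856, 1.5321)
|BD| = 12.3807
circle(B,9.00) ∩ circle(D,9.00): a=6.1904, h=6.5329
  candidates: C₊=(5.6656,7.2488) cross=80.883; C₋=(4.0488,-5.7167) cross=-80.883
  mode + wants cross > 0 → take C=(5.6656,7.2488) (cross=80.883)
ex = (C−B)/|BC| = (0.7724,0.6352); ey = (-0.6352,0.7724)
P = B + 2.38·ex + 1.64·ey = (-0.4891,4.3105)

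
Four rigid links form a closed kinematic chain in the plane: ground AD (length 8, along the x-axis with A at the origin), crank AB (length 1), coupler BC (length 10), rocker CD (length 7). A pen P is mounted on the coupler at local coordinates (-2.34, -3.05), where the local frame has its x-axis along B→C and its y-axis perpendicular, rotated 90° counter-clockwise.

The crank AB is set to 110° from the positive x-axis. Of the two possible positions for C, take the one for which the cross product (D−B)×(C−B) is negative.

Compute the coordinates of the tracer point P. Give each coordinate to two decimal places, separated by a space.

-4.18 0.78

A=(0,0), D=(8.00,0)
B = A + 1.00·(cos110°, sin110°) = (-0.3420, 0.9397)
|BD| = 8.3948
circle(B,10.00) ∩ circle(D,7.00): a=7.2350, h=6.9033
  candidates: C₊=(7.6202,6.9897) cross=57.951; C₋=(6.0748,-6.7300) cross=-57.951
  mode - wants cross < 0 → take C=(6.0748,-6.7300) (cross=-57.951)
ex = (C−B)/|BC| = (0.6417,-0.7670); ey = (0.7670,0.6417)
P = B + -2.34·ex + -3.05·ey = (-4.1828,0.7773)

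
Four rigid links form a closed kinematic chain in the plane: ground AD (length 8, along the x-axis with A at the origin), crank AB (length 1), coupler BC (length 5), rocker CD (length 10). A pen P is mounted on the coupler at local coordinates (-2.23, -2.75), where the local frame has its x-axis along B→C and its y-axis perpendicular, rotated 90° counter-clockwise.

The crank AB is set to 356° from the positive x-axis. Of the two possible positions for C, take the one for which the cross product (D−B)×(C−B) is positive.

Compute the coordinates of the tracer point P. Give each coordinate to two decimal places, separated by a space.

4.39 -1.09

A=(0,0), D=(8.00,0)
B = A + 1.00·(cos356°, sin356°) = (0.9976, -0.0698)
|BD| = 7.0028
circle(B,5.00) ∩ circle(D,10.00): a=-1.8536, h=4.6437
  candidates: C₊=(-0.9022,4.5553) cross=32.519; C₋=(-0.8097,-4.7317) cross=-32.519
  mode + wants cross > 0 → take C=(-0.9022,4.5553) (cross=32.519)
ex = (C−B)/|BC| = (-0.3800,0.9250); ey = (-0.9250,-0.3800)
P = B + -2.23·ex + -2.75·ey = (4.3886,-1.0876)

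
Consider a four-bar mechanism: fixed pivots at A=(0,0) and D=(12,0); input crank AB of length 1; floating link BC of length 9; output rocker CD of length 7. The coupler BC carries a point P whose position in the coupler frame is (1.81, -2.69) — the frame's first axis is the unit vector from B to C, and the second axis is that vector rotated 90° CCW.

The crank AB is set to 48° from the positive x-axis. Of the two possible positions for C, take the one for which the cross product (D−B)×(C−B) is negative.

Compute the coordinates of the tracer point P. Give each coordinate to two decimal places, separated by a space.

0.22 -2.47

A=(0,0), D=(12.00,0)
B = A + 1.00·(cos48°, sin48°) = (0.6691, 0.7431)
|BD| = 11.3552
circle(B,9.00) ∩ circle(D,7.00): a=7.0867, h=5.5479
  candidates: C₊=(8.1037,5.8154) cross=62.998; C₋=(7.3775,-5.2567) cross=-62.998
  mode - wants cross < 0 → take C=(7.3775,-5.2567) (cross=-62.998)
ex = (C−B)/|BC| = (0.7454,-0.6666); ey = (0.6666,0.7454)
P = B + 1.81·ex + -2.69·ey = (0.2250,-2.4685)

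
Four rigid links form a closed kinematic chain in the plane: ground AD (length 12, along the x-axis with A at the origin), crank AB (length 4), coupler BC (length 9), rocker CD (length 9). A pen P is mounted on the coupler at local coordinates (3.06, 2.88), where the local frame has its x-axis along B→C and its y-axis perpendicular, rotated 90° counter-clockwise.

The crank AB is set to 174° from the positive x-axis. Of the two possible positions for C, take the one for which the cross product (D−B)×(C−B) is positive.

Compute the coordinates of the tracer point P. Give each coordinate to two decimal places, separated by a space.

-2.48 4.34

A=(0,0), D=(12.00,0)
B = A + 4.00·(cos174°, sin174°) = (-3.9781, 0.4181)
|BD| = 15.9836
circle(B,9.00) ∩ circle(D,9.00): a=7.9918, h=4.1390
  candidates: C₊=(4.1192,4.3467) cross=66.156; C₋=(3.9027,-3.9285) cross=-66.156
  mode + wants cross > 0 → take C=(4.1192,4.3467) (cross=66.156)
ex = (C−B)/|BC| = (0.8997,0.4365); ey = (-0.4365,0.8997)
P = B + 3.06·ex + 2.88·ey = (-2.4821,4.3450)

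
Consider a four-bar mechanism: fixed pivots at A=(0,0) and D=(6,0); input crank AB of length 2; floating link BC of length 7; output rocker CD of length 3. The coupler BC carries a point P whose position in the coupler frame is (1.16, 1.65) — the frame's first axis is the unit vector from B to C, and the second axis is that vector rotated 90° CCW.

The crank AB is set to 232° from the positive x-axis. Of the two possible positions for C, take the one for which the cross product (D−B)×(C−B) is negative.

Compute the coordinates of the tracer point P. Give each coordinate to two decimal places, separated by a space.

A=(0,0), D=(6.00,0)
B = A + 2.00·(cos232°, sin232°) = (-1.2313, -1.5760)
|BD| = 7.4011
circle(B,7.00) ∩ circle(D,3.00): a=6.4028, h=2.8291
  candidates: C₊=(4.4222,2.5516) cross=20.938; C₋=(5.6271,-2.9767) cross=-20.938
  mode - wants cross < 0 → take C=(5.6271,-2.9767) (cross=-20.938)
ex = (C−B)/|BC| = (0.9798,-0.2001); ey = (0.2001,0.9798)
P = B + 1.16·ex + 1.65·ey = (0.2354,-0.1915)

0.24 -0.19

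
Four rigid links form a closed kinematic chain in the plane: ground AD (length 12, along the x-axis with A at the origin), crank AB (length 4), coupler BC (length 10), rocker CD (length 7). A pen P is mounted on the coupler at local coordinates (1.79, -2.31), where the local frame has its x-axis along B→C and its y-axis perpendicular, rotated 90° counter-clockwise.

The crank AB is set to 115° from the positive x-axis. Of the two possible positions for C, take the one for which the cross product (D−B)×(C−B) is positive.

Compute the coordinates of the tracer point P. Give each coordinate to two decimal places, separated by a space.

A=(0,0), D=(12.00,0)
B = A + 4.00·(cos115°, sin115°) = (-1.6905, 3.6252)
|BD| = 14.1623
circle(B,10.00) ∩ circle(D,7.00): a=8.8817, h=4.5951
  candidates: C₊=(8.0716,5.7937) cross=65.078; C₋=(5.7191,-3.0903) cross=-65.078
  mode + wants cross > 0 → take C=(8.0716,5.7937) (cross=65.078)
ex = (C−B)/|BC| = (0.9762,0.2169); ey = (-0.2169,0.9762)
P = B + 1.79·ex + -2.31·ey = (0.5579,1.7584)

0.56 1.76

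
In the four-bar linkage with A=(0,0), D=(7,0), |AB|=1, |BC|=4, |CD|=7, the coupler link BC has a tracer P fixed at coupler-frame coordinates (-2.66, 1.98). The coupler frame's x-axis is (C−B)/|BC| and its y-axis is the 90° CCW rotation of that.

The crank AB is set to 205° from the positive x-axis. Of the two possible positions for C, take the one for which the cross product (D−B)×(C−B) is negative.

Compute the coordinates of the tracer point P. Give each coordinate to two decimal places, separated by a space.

A=(0,0), D=(7.00,0)
B = A + 1.00·(cos205°, sin205°) = (-0.9063, -0.4226)
|BD| = 7.9176
circle(B,4.00) ∩ circle(D,7.00): a=1.8748, h=3.5334
  candidates: C₊=(0.7772,3.2058) cross=27.976; C₋=(1.1545,-3.8509) cross=-27.976
  mode - wants cross < 0 → take C=(1.1545,-3.8509) (cross=-27.976)
ex = (C−B)/|BC| = (0.5152,-0.8571); ey = (0.8571,0.5152)
P = B + -2.66·ex + 1.98·ey = (-0.5797,2.8773)

-0.58 2.88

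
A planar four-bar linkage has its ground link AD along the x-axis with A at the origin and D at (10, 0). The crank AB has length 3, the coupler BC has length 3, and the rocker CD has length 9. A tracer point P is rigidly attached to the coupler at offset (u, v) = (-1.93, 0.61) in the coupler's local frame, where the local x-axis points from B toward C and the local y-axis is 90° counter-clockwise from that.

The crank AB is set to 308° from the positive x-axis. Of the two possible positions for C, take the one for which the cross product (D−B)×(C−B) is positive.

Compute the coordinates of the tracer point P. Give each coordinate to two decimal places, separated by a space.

1.80 -4.39

A=(0,0), D=(10.00,0)
B = A + 3.00·(cos308°, sin308°) = (1.8470, -2.3640)
|BD| = 8.4888
circle(B,3.00) ∩ circle(D,9.00): a=0.0036, h=3.0000
  candidates: C₊=(1.0149,0.5183) cross=25.466; C₋=(2.6859,-5.2444) cross=-25.466
  mode + wants cross > 0 → take C=(1.0149,0.5183) (cross=25.466)
ex = (C−B)/|BC| = (-0.2773,0.9608); ey = (-0.9608,-0.2773)
P = B + -1.93·ex + 0.61·ey = (1.7962,-4.3875)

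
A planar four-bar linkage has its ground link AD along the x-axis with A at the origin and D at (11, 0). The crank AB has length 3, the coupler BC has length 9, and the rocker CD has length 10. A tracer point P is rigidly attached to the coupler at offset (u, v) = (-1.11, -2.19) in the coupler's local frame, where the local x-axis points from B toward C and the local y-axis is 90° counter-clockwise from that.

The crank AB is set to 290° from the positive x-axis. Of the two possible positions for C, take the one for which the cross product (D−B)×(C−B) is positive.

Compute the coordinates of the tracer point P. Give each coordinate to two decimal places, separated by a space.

A=(0,0), D=(11.00,0)
B = A + 3.00·(cos290°, sin290°) = (1.0261, -2.8191)
|BD| = 10.3647
circle(B,9.00) ∩ circle(D,10.00): a=4.2658, h=7.9248
  candidates: C₊=(2.9755,5.9672) cross=82.139; C₋=(7.2865,-9.2849) cross=-82.139
  mode + wants cross > 0 → take C=(2.9755,5.9672) (cross=82.139)
ex = (C−B)/|BC| = (0.2166,0.9763); ey = (-0.9763,0.2166)
P = B + -1.11·ex + -2.19·ey = (2.9236,-4.3771)

2.92 -4.38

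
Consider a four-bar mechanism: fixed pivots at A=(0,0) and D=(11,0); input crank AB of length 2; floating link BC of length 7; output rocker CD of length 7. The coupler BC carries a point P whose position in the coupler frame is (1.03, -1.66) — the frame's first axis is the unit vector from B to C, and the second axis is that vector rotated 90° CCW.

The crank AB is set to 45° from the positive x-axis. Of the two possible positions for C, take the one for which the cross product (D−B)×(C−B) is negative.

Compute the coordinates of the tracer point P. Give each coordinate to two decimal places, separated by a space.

A=(0,0), D=(11.00,0)
B = A + 2.00·(cos45°, sin45°) = (1.4142, 1.4142)
|BD| = 9.6895
circle(B,7.00) ∩ circle(D,7.00): a=4.8448, h=5.0525
  candidates: C₊=(6.9445,5.7055) cross=48.957; C₋=(5.4697,-4.2913) cross=-48.957
  mode - wants cross < 0 → take C=(5.4697,-4.2913) (cross=-48.957)
ex = (C−B)/|BC| = (0.5794,-0.8151); ey = (0.8151,0.5794)
P = B + 1.03·ex + -1.66·ey = (0.6579,-0.3870)

0.66 -0.39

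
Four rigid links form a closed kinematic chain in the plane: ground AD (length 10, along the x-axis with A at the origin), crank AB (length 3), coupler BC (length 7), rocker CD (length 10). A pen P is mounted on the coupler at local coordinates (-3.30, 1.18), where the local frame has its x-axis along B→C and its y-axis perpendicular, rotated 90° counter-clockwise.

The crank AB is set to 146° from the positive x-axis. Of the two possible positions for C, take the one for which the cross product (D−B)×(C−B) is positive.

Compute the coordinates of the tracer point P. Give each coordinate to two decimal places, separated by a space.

-5.66 0.20

A=(0,0), D=(10.00,0)
B = A + 3.00·(cos146°, sin146°) = (-2.4871, 1.6776)
|BD| = 12.5993
circle(B,7.00) ∩ circle(D,10.00): a=4.2757, h=5.5424
  candidates: C₊=(2.4885,6.6013) cross=69.830; C₋=(1.0126,-4.3848) cross=-69.830
  mode + wants cross > 0 → take C=(2.4885,6.6013) (cross=69.830)
ex = (C−B)/|BC| = (0.7108,0.7034); ey = (-0.7034,0.7108)
P = B + -3.30·ex + 1.18·ey = (-5.6628,0.1951)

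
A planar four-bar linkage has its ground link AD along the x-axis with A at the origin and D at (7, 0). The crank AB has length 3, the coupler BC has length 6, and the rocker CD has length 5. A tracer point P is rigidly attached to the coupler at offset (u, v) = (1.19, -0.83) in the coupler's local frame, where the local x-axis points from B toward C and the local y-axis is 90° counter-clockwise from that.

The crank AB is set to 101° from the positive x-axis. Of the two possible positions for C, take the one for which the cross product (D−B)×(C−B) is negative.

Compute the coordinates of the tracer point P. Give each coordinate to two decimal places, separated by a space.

A=(0,0), D=(7.00,0)
B = A + 3.00·(cos101°, sin101°) = (-0.5724, 2.9449)
|BD| = 8.1249
circle(B,6.00) ∩ circle(D,5.00): a=4.7394, h=3.6794
  candidates: C₊=(5.1783,4.6563) cross=29.895; C₋=(2.5111,-2.2022) cross=-29.895
  mode - wants cross < 0 → take C=(2.5111,-2.2022) (cross=-29.895)
ex = (C−B)/|BC| = (0.5139,-0.8578); ey = (0.8578,0.5139)
P = B + 1.19·ex + -0.83·ey = (-0.6729,1.4975)

-0.67 1.50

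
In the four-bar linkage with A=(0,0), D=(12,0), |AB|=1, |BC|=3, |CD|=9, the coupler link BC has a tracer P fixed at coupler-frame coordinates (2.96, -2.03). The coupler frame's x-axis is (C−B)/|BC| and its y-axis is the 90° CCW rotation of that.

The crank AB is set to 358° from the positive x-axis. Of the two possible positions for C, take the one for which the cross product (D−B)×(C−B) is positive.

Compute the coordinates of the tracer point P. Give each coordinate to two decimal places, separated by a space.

4.56 0.45

A=(0,0), D=(12.00,0)
B = A + 1.00·(cos358°, sin358°) = (0.9994, -0.0349)
|BD| = 11.0007
circle(B,3.00) ∩ circle(D,9.00): a=2.2278, h=2.0092
  candidates: C₊=(3.2208,1.9814) cross=22.103; C₋=(3.2336,-2.0370) cross=-22.103
  mode + wants cross > 0 → take C=(3.2208,1.9814) (cross=22.103)
ex = (C−B)/|BC| = (0.7405,0.6721); ey = (-0.6721,0.7405)
P = B + 2.96·ex + -2.03·ey = (4.5555,0.4513)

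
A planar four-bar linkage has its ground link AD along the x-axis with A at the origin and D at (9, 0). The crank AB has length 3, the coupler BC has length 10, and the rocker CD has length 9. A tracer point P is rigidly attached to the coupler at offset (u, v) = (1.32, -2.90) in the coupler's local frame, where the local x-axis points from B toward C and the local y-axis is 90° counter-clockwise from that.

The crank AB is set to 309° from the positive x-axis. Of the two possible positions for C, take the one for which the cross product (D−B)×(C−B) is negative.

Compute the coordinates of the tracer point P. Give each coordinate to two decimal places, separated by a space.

A=(0,0), D=(9.00,0)
B = A + 3.00·(cos309°, sin309°) = (1.8880, -2.3314)
|BD| = 7.4844
circle(B,10.00) ∩ circle(D,9.00): a=5.0115, h=8.6536
  candidates: C₊=(3.9545,7.4527) cross=64.767; C₋=(9.3458,-8.9934) cross=-64.767
  mode - wants cross < 0 → take C=(9.3458,-8.9934) (cross=-64.767)
ex = (C−B)/|BC| = (0.7458,-0.6662); ey = (0.6662,0.7458)
P = B + 1.32·ex + -2.90·ey = (0.9404,-5.3736)

0.94 -5.37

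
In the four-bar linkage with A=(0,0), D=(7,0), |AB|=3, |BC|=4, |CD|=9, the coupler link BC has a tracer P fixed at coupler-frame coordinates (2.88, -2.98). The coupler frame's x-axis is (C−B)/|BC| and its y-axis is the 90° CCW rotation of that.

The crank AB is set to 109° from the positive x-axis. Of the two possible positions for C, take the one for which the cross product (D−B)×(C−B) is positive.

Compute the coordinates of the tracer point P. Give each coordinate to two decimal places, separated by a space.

A=(0,0), D=(7.00,0)
B = A + 3.00·(cos109°, sin109°) = (-0.9767, 2.8366)
|BD| = 8.4660
circle(B,4.00) ∩ circle(D,9.00): a=0.3942, h=3.9805
  candidates: C₊=(0.7283,6.4550) cross=33.699; C₋=(-1.9390,-1.0460) cross=-33.699
  mode + wants cross > 0 → take C=(0.7283,6.4550) (cross=33.699)
ex = (C−B)/|BC| = (0.4263,0.9046); ey = (-0.9046,0.4263)
P = B + 2.88·ex + -2.98·ey = (2.9466,4.1715)

2.95 4.17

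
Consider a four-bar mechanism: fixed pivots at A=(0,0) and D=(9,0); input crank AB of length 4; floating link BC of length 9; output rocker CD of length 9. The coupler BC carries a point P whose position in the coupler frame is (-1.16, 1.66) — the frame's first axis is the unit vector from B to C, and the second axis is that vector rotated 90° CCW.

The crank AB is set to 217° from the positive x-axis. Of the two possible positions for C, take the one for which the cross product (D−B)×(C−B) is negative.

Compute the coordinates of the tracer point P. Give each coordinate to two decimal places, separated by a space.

-3.19 -0.38

A=(0,0), D=(9.00,0)
B = A + 4.00·(cos217°, sin217°) = (-3.1945, -2.4073)
|BD| = 12.4299
circle(B,9.00) ∩ circle(D,9.00): a=6.2149, h=6.5096
  candidates: C₊=(1.6420,5.1827) cross=80.913; C₋=(4.1634,-7.5900) cross=-80.913
  mode - wants cross < 0 → take C=(4.1634,-7.5900) (cross=-80.913)
ex = (C−B)/|BC| = (0.8176,-0.5759); ey = (0.5759,0.8176)
P = B + -1.16·ex + 1.66·ey = (-3.1870,-0.3821)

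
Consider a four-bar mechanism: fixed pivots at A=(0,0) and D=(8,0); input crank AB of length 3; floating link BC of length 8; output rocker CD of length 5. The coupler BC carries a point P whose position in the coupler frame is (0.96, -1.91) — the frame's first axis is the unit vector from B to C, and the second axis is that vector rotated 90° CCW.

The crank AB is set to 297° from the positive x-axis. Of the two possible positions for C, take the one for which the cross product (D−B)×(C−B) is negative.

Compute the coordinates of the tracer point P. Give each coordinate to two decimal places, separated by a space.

1.76 -4.77

A=(0,0), D=(8.00,0)
B = A + 3.00·(cos297°, sin297°) = (1.3620, -2.6730)
|BD| = 7.1560
circle(B,8.00) ∩ circle(D,5.00): a=6.3030, h=4.9267
  candidates: C₊=(5.3684,4.2515) cross=35.255; C₋=(9.0490,-4.8887) cross=-35.255
  mode - wants cross < 0 → take C=(9.0490,-4.8887) (cross=-35.255)
ex = (C−B)/|BC| = (0.9609,-0.2770); ey = (0.2770,0.9609)
P = B + 0.96·ex + -1.91·ey = (1.7554,-4.7742)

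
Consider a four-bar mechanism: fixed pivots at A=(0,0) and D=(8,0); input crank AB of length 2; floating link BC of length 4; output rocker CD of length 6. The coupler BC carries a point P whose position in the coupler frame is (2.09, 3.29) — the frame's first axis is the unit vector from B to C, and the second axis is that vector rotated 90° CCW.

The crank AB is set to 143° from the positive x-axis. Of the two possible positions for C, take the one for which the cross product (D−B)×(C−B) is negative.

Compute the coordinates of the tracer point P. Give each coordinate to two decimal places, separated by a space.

A=(0,0), D=(8.00,0)
B = A + 2.00·(cos143°, sin143°) = (-1.5973, 1.2036)
|BD| = 9.6725
circle(B,4.00) ∩ circle(D,6.00): a=3.8024, h=1.2418
  candidates: C₊=(2.3301,1.9626) cross=12.011; C₋=(2.0210,-0.5017) cross=-12.011
  mode - wants cross < 0 → take C=(2.0210,-0.5017) (cross=-12.011)
ex = (C−B)/|BC| = (0.9046,-0.4263); ey = (0.4263,0.9046)
P = B + 2.09·ex + 3.29·ey = (1.6959,3.2886)

1.70 3.29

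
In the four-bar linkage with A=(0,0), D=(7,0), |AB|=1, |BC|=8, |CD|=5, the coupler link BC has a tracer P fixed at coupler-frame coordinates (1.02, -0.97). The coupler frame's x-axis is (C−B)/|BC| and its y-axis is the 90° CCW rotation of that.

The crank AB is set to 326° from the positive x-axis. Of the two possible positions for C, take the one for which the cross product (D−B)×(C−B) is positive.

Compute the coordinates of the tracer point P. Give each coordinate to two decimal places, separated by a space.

2.24 -0.55

A=(0,0), D=(7.00,0)
B = A + 1.00·(cos326°, sin326°) = (0.8290, -0.5592)
|BD| = 6.1962
circle(B,8.00) ∩ circle(D,5.00): a=6.2452, h=4.9998
  candidates: C₊=(6.5975,4.9838) cross=30.980; C₋=(7.5000,-4.9749) cross=-30.980
  mode + wants cross > 0 → take C=(6.5975,4.9838) (cross=30.980)
ex = (C−B)/|BC| = (0.7211,0.6929); ey = (-0.6929,0.7211)
P = B + 1.02·ex + -0.97·ey = (2.2366,-0.5519)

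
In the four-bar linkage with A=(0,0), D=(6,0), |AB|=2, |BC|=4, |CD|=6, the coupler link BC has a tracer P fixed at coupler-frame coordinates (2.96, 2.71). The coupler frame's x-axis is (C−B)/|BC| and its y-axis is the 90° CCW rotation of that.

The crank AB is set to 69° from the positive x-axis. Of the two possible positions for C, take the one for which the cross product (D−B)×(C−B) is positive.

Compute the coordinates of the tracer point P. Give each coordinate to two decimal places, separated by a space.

A=(0,0), D=(6.00,0)
B = A + 2.00·(cos69°, sin69°) = (0.7167, 1.8672)
|BD| = 5.6035
circle(B,4.00) ∩ circle(D,6.00): a=1.0171, h=3.8685
  candidates: C₊=(2.9648,5.1757) cross=21.677; C₋=(0.3867,-2.1192) cross=-21.677
  mode + wants cross > 0 → take C=(2.9648,5.1757) (cross=21.677)
ex = (C−B)/|BC| = (0.5620,0.8271); ey = (-0.8271,0.5620)
P = B + 2.96·ex + 2.71·ey = (0.1388,5.8385)

0.14 5.84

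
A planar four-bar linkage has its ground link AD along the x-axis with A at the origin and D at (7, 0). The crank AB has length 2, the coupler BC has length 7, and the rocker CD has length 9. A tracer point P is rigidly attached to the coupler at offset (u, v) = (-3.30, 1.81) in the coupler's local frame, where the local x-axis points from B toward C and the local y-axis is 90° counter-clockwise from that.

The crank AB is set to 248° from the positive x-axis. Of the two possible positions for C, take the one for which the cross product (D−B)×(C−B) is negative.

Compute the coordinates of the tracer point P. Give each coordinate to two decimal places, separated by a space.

A=(0,0), D=(7.00,0)
B = A + 2.00·(cos248°, sin248°) = (-0.7492, -1.8544)
|BD| = 7.9680
circle(B,7.00) ∩ circle(D,9.00): a=1.9760, h=6.7153
  candidates: C₊=(-0.3903,5.1364) cross=53.508; C₋=(2.7353,-7.9254) cross=-53.508
  mode - wants cross < 0 → take C=(2.7353,-7.9254) (cross=-53.508)
ex = (C−B)/|BC| = (0.4978,-0.8673); ey = (0.8673,0.4978)
P = B + -3.30·ex + 1.81·ey = (-0.8221,1.9087)

-0.82 1.91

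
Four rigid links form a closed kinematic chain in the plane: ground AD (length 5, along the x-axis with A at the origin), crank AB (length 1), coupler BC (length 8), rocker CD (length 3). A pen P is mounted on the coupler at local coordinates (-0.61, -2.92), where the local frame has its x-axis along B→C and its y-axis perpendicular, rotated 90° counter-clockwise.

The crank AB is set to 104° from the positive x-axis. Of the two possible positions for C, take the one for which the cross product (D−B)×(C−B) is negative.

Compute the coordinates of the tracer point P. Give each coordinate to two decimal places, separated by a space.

-1.92 -1.49

A=(0,0), D=(5.00,0)
B = A + 1.00·(cos104°, sin104°) = (-0.2419, 0.9703)
|BD| = 5.3310
circle(B,8.00) ∩ circle(D,3.00): a=7.8240, h=1.6687
  candidates: C₊=(7.7551,1.1871) cross=8.896; C₋=(7.1477,-2.0946) cross=-8.896
  mode - wants cross < 0 → take C=(7.1477,-2.0946) (cross=-8.896)
ex = (C−B)/|BC| = (0.9237,-0.3831); ey = (0.3831,0.9237)
P = B + -0.61·ex + -2.92·ey = (-1.9241,-1.4932)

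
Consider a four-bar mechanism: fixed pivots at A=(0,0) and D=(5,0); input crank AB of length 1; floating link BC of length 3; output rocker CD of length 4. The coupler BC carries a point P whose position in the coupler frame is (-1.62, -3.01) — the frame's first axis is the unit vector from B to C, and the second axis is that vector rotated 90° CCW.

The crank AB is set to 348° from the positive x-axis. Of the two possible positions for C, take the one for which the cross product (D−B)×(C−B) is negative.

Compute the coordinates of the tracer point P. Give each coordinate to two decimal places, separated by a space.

A=(0,0), D=(5.00,0)
B = A + 1.00·(cos348°, sin348°) = (0.9781, -0.2079)
|BD| = 4.0272
circle(B,3.00) ∩ circle(D,4.00): a=1.1445, h=2.7731
  candidates: C₊=(1.9780,2.6206) cross=11.168; C₋=(2.2643,-2.9182) cross=-11.168
  mode - wants cross < 0 → take C=(2.2643,-2.9182) (cross=-11.168)
ex = (C−B)/|BC| = (0.4287,-0.9034); ey = (0.9034,0.4287)
P = B + -1.62·ex + -3.01·ey = (-2.4357,-0.0348)

-2.44 -0.03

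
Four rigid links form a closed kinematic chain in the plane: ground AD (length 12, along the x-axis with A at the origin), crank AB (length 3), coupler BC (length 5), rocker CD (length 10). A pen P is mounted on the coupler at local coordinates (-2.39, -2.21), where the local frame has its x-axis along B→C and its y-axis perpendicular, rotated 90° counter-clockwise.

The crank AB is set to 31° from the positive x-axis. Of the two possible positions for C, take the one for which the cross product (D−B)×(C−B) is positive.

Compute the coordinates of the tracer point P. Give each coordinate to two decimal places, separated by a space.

3.88 -1.44

A=(0,0), D=(12.00,0)
B = A + 3.00·(cos31°, sin31°) = (2.5715, 1.5451)
|BD| = 9.5543
circle(B,5.00) ∩ circle(D,10.00): a=0.8522, h=4.9268
  candidates: C₊=(4.2092,6.2693) cross=47.072; C₋=(2.6157,-3.4547) cross=-47.072
  mode + wants cross > 0 → take C=(4.2092,6.2693) (cross=47.072)
ex = (C−B)/|BC| = (0.3275,0.9448); ey = (-0.9448,0.3275)
P = B + -2.39·ex + -2.21·ey = (3.8768,-1.4369)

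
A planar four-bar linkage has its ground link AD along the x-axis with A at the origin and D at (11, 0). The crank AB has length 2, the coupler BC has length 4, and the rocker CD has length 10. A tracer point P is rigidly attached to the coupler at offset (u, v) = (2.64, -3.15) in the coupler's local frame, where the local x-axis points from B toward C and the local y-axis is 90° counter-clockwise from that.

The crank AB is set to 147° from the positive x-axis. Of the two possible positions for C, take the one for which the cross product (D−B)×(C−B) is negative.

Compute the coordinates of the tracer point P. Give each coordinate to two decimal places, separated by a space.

A=(0,0), D=(11.00,0)
B = A + 2.00·(cos147°, sin147°) = (-1.6773, 1.0893)
|BD| = 12.7241
circle(B,4.00) ∩ circle(D,10.00): a=3.0612, h=2.5747
  candidates: C₊=(1.5930,3.3925) cross=32.761; C₋=(1.1522,-1.7380) cross=-32.761
  mode - wants cross < 0 → take C=(1.1522,-1.7380) (cross=-32.761)
ex = (C−B)/|BC| = (0.7074,-0.7068); ey = (0.7068,0.7074)
P = B + 2.64·ex + -3.15·ey = (-2.0364,-3.0050)

-2.04 -3.01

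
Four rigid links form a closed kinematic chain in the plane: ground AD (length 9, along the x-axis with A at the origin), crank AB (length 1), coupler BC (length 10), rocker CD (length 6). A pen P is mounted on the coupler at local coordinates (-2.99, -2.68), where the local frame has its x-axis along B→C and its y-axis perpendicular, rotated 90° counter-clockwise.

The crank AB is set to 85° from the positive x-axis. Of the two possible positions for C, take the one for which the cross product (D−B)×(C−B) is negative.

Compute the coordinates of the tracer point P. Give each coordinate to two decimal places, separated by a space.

A=(0,0), D=(9.00,0)
B = A + 1.00·(cos85°, sin85°) = (0.0872, 0.9962)
|BD| = 8.9683
circle(B,10.00) ∩ circle(D,6.00): a=8.0523, h=5.9297
  candidates: C₊=(8.7483,5.9947) cross=53.179; C₋=(7.4309,-5.7912) cross=-53.179
  mode - wants cross < 0 → take C=(7.4309,-5.7912) (cross=-53.179)
ex = (C−B)/|BC| = (0.7344,-0.6787); ey = (0.6787,0.7344)
P = B + -2.99·ex + -2.68·ey = (-3.9277,1.0575)

-3.93 1.06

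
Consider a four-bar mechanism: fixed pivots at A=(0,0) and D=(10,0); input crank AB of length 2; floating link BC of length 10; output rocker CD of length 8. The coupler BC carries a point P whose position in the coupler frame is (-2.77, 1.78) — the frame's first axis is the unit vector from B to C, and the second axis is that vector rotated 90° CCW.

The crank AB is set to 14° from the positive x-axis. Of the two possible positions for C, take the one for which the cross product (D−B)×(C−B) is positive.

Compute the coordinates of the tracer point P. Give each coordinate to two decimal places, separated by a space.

A=(0,0), D=(10.00,0)
B = A + 2.00·(cos14°, sin14°) = (1.9406, 0.4838)
|BD| = 8.0739
circle(B,10.00) ∩ circle(D,8.00): a=6.2664, h=7.7931
  candidates: C₊=(8.6627,7.8874) cross=62.921; C₋=(7.7287,-7.6708) cross=-62.921
  mode + wants cross > 0 → take C=(8.6627,7.8874) (cross=62.921)
ex = (C−B)/|BC| = (0.6722,0.7404); ey = (-0.7404,0.6722)
P = B + -2.77·ex + 1.78·ey = (-1.2393,-0.3704)

-1.24 -0.37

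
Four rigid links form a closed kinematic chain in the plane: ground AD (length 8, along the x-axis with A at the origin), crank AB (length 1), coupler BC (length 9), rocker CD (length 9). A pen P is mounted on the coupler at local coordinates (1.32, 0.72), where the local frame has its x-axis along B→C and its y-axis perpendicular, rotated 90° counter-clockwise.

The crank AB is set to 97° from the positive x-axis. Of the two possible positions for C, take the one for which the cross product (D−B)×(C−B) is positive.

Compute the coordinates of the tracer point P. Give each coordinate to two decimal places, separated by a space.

A=(0,0), D=(8.00,0)
B = A + 1.00·(cos97°, sin97°) = (-0.1219, 0.9925)
|BD| = 8.1823
circle(B,9.00) ∩ circle(D,9.00): a=4.0911, h=8.0164
  candidates: C₊=(4.9115,8.4535) cross=65.592; C₋=(2.9666,-7.4609) cross=-65.592
  mode + wants cross > 0 → take C=(4.9115,8.4535) (cross=65.592)
ex = (C−B)/|BC| = (0.5593,0.8290); ey = (-0.8290,0.5593)
P = B + 1.32·ex + 0.72·ey = (0.0195,2.4895)

0.02 2.49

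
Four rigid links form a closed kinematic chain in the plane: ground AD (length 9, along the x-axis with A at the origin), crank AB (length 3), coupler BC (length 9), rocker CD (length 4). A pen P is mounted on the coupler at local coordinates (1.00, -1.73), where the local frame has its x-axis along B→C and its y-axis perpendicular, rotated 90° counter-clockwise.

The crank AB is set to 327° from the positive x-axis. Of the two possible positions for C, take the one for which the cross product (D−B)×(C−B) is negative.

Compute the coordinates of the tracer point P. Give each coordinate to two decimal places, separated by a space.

3.20 -3.51

A=(0,0), D=(9.00,0)
B = A + 3.00·(cos327°, sin327°) = (2.5160, -1.6339)
|BD| = 6.6867
circle(B,9.00) ∩ circle(D,4.00): a=8.2037, h=3.7012
  candidates: C₊=(9.5667,3.9597) cross=24.748; C₋=(11.3755,-3.2183) cross=-24.748
  mode - wants cross < 0 → take C=(11.3755,-3.2183) (cross=-24.748)
ex = (C−B)/|BC| = (0.9844,-0.1760); ey = (0.1760,0.9844)
P = B + 1.00·ex + -1.73·ey = (3.1958,-3.5129)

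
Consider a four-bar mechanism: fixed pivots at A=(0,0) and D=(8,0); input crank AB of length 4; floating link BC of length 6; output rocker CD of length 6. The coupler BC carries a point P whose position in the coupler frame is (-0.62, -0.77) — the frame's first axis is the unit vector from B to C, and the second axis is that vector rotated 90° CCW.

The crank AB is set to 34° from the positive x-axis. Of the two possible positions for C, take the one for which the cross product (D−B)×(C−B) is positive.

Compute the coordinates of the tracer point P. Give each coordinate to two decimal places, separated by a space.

3.32 1.25

A=(0,0), D=(8.00,0)
B = A + 4.00·(cos34°, sin34°) = (3.3162, 2.2368)
|BD| = 5.1905
circle(B,6.00) ∩ circle(D,6.00): a=2.5953, h=5.4097
  candidates: C₊=(7.9893,6.0000) cross=28.079; C₋=(3.3269,-3.7632) cross=-28.079
  mode + wants cross > 0 → take C=(7.9893,6.0000) (cross=28.079)
ex = (C−B)/|BC| = (0.7789,0.6272); ey = (-0.6272,0.7789)
P = B + -0.62·ex + -0.77·ey = (3.3162,1.2482)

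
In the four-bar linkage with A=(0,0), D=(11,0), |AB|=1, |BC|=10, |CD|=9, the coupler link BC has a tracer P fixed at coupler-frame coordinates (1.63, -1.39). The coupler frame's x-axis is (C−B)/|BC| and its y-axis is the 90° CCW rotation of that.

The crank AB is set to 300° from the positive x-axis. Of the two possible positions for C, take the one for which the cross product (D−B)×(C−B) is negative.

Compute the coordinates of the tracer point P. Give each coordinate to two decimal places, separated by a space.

A=(0,0), D=(11.00,0)
B = A + 1.00·(cos300°, sin300°) = (0.5000, -0.8660)
|BD| = 10.5357
circle(B,10.00) ∩ circle(D,9.00): a=6.1695, h=7.8700
  candidates: C₊=(6.0017,7.4845) cross=82.916; C₋=(7.2956,-8.2023) cross=-82.916
  mode - wants cross < 0 → take C=(7.2956,-8.2023) (cross=-82.916)
ex = (C−B)/|BC| = (0.6796,-0.7336); ey = (0.7336,0.6796)
P = B + 1.63·ex + -1.39·ey = (0.5879,-3.0064)

0.59 -3.01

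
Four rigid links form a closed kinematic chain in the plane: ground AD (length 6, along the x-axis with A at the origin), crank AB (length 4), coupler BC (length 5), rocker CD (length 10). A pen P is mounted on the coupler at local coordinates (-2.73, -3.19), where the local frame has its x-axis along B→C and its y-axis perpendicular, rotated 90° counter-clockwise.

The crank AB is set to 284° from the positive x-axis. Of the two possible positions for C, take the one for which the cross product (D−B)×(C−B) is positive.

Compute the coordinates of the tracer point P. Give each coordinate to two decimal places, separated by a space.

4.60 -1.78

A=(0,0), D=(6.00,0)
B = A + 4.00·(cos284°, sin284°) = (0.9677, -3.8812)
|BD| = 6.3551
circle(B,5.00) ∩ circle(D,10.00): a=-2.7232, h=4.1934
  candidates: C₊=(-3.7496,-2.2238) cross=26.649; C₋=(1.3723,-8.8648) cross=-26.649
  mode + wants cross > 0 → take C=(-3.7496,-2.2238) (cross=26.649)
ex = (C−B)/|BC| = (-0.9435,0.3315); ey = (-0.3315,-0.9435)
P = B + -2.73·ex + -3.19·ey = (4.6008,-1.7765)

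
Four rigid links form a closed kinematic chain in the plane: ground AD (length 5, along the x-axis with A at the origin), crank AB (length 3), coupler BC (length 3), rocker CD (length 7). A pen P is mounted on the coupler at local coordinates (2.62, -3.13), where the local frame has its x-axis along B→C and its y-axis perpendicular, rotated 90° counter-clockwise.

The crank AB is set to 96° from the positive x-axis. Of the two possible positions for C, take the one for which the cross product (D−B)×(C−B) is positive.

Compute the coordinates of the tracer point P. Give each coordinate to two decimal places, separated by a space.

A=(0,0), D=(5.00,0)
B = A + 3.00·(cos96°, sin96°) = (-0.3136, 2.9836)
|BD| = 6.0939
circle(B,3.00) ∩ circle(D,7.00): a=-0.2350, h=2.9908
  candidates: C₊=(0.9458,5.7064) cross=18.226; C₋=(-1.9828,0.4908) cross=-18.226
  mode + wants cross > 0 → take C=(0.9458,5.7064) (cross=18.226)
ex = (C−B)/|BC| = (0.4198,0.9076); ey = (-0.9076,0.4198)
P = B + 2.62·ex + -3.13·ey = (3.6271,4.0476)

3.63 4.05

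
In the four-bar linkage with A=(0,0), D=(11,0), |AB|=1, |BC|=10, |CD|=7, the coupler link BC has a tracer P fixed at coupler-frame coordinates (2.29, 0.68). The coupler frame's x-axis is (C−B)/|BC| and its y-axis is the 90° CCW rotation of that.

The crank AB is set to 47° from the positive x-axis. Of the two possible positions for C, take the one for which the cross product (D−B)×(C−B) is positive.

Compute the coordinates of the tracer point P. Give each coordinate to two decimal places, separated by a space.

2.13 2.63

A=(0,0), D=(11.00,0)
B = A + 1.00·(cos47°, sin47°) = (0.6820, 0.7314)
|BD| = 10.3439
circle(B,10.00) ∩ circle(D,7.00): a=7.6372, h=6.4555
  candidates: C₊=(8.7565,6.6307) cross=66.775; C₋=(7.8436,-6.2480) cross=-66.775
  mode + wants cross > 0 → take C=(8.7565,6.6307) (cross=66.775)
ex = (C−B)/|BC| = (0.8074,0.5899); ey = (-0.5899,0.8074)
P = B + 2.29·ex + 0.68·ey = (2.1299,2.6314)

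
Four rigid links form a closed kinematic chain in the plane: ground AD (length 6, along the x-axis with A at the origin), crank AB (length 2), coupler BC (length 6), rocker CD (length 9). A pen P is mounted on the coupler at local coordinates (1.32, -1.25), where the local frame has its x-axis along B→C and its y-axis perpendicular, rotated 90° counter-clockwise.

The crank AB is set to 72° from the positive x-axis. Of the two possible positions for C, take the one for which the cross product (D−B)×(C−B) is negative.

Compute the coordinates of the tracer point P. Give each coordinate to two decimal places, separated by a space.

-1.12 1.38

A=(0,0), D=(6.00,0)
B = A + 2.00·(cos72°, sin72°) = (0.6180, 1.9021)
|BD| = 5.7082
circle(B,6.00) ∩ circle(D,9.00): a=-1.0876, h=5.9006
  candidates: C₊=(1.5588,7.8279) cross=33.682; C₋=(-2.3736,-3.2988) cross=-33.682
  mode - wants cross < 0 → take C=(-2.3736,-3.2988) (cross=-33.682)
ex = (C−B)/|BC| = (-0.4986,-0.8668); ey = (0.8668,-0.4986)
P = B + 1.32·ex + -1.25·ey = (-1.1237,1.3812)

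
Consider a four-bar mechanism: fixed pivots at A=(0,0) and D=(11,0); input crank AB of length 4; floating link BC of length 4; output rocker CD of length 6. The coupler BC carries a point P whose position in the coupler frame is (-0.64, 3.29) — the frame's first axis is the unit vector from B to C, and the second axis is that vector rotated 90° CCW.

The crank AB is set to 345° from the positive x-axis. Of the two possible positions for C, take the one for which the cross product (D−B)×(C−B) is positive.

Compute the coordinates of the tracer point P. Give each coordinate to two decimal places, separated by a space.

A=(0,0), D=(11.00,0)
B = A + 4.00·(cos345°, sin345°) = (3.8637, -1.0353)
|BD| = 7.2110
circle(B,4.00) ∩ circle(D,6.00): a=2.2187, h=3.3282
  candidates: C₊=(5.5816,2.5770) cross=24.000; C₋=(6.5373,-4.0105) cross=-24.000
  mode + wants cross > 0 → take C=(5.5816,2.5770) (cross=24.000)
ex = (C−B)/|BC| = (0.4295,0.9031); ey = (-0.9031,0.4295)
P = B + -0.64·ex + 3.29·ey = (0.6177,-0.2003)

0.62 -0.20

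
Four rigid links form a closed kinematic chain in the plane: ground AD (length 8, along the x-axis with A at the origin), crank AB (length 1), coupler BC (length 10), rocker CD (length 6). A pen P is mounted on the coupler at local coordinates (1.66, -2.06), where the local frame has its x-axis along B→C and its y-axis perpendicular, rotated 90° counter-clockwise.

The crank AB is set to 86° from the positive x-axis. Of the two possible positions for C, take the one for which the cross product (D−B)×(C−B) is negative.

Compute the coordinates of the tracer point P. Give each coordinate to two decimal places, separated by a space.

A=(0,0), D=(8.00,0)
B = A + 1.00·(cos86°, sin86°) = (0.0698, 0.9976)
|BD| = 7.9927
circle(B,10.00) ∩ circle(D,6.00): a=8.0000, h=6.0000
  candidates: C₊=(8.7561,5.9522) cross=47.956; C₋=(7.2584,-5.9540) cross=-47.956
  mode - wants cross < 0 → take C=(7.2584,-5.9540) (cross=-47.956)
ex = (C−B)/|BC| = (0.7189,-0.6952); ey = (0.6952,0.7189)
P = B + 1.66·ex + -2.06·ey = (-0.1690,-1.6372)

-0.17 -1.64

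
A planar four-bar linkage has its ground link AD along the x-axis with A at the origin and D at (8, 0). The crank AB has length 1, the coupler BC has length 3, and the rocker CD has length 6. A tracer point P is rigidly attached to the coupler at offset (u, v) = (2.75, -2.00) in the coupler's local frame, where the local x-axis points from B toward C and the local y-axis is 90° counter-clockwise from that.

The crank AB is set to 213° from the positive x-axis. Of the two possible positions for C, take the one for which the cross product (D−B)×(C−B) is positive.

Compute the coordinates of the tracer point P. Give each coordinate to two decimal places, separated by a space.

A=(0,0), D=(8.00,0)
B = A + 1.00·(cos213°, sin213°) = (-0.8387, -0.5446)
|BD| = 8.8554
circle(B,3.00) ∩ circle(D,6.00): a=2.9032, h=0.7558
  candidates: C₊=(2.0126,0.3883) cross=6.693; C₋=(2.1055,-1.1205) cross=-6.693
  mode + wants cross > 0 → take C=(2.0126,0.3883) (cross=6.693)
ex = (C−B)/|BC| = (0.9504,0.3110); ey = (-0.3110,0.9504)
P = B + 2.75·ex + -2.00·ey = (2.3969,-1.5903)

2.40 -1.59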